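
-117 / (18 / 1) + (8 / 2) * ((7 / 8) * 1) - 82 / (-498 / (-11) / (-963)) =1741.23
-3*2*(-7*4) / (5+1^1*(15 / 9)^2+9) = 1512 / 151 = 10.01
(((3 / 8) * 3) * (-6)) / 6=-1.12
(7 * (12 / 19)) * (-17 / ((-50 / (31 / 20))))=11067 / 4750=2.33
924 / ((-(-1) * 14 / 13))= 858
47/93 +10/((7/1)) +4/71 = 1.99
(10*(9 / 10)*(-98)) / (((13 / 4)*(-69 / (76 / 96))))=3.11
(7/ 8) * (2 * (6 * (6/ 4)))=15.75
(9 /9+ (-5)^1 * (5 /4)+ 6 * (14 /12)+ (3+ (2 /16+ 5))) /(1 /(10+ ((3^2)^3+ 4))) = 58697 /8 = 7337.12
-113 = -113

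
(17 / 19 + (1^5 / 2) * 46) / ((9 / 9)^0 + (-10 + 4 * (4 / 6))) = -1362 / 361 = -3.77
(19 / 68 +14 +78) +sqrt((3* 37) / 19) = sqrt(2109) / 19 +6275 / 68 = 94.70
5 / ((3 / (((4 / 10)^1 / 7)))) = 2 / 21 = 0.10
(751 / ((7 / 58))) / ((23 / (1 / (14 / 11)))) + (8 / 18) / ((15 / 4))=32359847 / 152145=212.69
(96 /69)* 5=160 /23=6.96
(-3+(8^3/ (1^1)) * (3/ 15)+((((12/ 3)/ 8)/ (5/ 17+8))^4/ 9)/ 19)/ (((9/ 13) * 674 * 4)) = 6987024804657521/ 131197314447054720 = 0.05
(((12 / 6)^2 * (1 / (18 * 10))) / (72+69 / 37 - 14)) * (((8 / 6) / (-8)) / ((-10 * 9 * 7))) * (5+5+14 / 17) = 1702 / 1601278875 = 0.00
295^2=87025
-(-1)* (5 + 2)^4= 2401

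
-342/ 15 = -22.80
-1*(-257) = 257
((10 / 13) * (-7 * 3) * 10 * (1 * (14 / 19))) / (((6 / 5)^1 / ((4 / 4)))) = -99.19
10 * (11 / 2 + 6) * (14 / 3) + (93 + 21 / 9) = 632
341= 341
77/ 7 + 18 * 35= 641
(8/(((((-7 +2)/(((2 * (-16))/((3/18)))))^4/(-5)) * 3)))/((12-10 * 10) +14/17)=10267656192/30875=332555.67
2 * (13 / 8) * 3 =39 / 4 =9.75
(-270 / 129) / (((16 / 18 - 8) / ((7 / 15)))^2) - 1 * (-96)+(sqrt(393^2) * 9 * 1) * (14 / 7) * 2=6271914111 / 440320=14243.99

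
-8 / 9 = -0.89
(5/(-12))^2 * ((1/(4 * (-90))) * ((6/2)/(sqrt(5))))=-sqrt(5)/3456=-0.00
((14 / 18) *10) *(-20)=-1400 / 9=-155.56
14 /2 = 7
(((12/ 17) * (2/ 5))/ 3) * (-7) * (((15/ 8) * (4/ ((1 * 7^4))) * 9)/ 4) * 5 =-135/ 5831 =-0.02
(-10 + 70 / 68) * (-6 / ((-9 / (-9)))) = 915 / 17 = 53.82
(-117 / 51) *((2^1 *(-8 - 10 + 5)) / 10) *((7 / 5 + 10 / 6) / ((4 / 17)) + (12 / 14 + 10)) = 847873 / 5950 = 142.50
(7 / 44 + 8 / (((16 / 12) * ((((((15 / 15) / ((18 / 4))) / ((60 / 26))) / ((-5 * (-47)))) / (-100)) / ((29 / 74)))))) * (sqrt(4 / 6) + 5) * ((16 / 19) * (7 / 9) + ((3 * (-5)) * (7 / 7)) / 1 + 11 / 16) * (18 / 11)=41254277572301 * sqrt(6) / 9650784 + 206271387861505 / 3216928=74591462.55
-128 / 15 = -8.53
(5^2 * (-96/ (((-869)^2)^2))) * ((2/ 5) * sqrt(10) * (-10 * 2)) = 19200 * sqrt(10)/ 570268135921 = 0.00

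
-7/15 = -0.47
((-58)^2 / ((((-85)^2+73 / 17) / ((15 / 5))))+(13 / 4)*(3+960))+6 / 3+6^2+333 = 286937825 / 81932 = 3502.15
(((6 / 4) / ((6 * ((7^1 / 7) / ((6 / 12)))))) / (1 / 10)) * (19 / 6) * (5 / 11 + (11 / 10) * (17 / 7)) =45733 / 3696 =12.37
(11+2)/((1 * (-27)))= -13/27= -0.48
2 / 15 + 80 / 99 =466 / 495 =0.94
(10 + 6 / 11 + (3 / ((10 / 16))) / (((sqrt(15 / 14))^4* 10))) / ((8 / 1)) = 56531 / 41250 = 1.37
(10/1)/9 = 1.11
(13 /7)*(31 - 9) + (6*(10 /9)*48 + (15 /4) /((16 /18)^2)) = 655161 /1792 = 365.60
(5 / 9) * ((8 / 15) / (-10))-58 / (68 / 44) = -86198 / 2295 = -37.56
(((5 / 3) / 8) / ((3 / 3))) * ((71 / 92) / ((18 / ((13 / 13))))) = 355 / 39744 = 0.01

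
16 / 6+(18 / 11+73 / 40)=8089 / 1320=6.13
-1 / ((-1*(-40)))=-1 / 40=-0.02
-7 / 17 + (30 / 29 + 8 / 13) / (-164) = -221685 / 525538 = -0.42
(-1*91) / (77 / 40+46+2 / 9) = -32760 / 17333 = -1.89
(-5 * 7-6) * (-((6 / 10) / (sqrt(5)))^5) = 9963 * sqrt(5) / 390625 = 0.06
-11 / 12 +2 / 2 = 1 / 12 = 0.08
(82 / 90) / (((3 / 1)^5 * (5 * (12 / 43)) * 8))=1763 / 5248800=0.00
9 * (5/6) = 15/2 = 7.50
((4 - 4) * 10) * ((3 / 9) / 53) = 0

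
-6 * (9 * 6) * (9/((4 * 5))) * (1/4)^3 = -729/320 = -2.28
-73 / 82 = -0.89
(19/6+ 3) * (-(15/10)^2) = -111/8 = -13.88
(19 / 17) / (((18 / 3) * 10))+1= 1039 / 1020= 1.02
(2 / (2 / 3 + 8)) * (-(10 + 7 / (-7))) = -27 / 13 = -2.08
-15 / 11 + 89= 964 / 11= 87.64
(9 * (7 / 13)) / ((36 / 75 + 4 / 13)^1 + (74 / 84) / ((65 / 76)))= 33075 / 12406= 2.67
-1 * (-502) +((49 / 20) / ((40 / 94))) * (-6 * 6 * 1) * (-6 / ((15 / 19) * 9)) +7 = 171007 / 250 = 684.03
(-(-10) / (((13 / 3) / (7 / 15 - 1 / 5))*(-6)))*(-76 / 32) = 19 / 78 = 0.24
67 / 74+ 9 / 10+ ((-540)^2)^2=15730653600334 / 185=85030560001.81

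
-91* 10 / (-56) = 65 / 4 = 16.25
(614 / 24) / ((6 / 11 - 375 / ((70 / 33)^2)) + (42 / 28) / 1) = -165473 / 525825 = -0.31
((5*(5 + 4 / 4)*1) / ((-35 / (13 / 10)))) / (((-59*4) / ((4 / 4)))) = 0.00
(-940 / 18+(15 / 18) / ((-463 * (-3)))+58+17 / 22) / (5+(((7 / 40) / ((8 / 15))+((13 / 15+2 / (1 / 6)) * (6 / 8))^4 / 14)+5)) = 672633920000 / 64658726496837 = 0.01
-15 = -15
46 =46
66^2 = 4356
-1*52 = -52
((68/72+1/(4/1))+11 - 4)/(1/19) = 5605/36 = 155.69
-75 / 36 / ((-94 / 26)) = 325 / 564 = 0.58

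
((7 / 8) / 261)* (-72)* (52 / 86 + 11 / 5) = -4221 / 6235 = -0.68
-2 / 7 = -0.29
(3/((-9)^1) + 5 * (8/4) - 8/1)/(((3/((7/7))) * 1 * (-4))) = -5/36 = -0.14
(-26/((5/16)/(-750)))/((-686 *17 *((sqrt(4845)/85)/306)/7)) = -187200 *sqrt(4845)/931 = -13995.97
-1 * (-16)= 16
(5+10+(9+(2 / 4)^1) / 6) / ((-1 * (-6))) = 199 / 72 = 2.76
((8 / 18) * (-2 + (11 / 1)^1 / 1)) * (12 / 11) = 48 / 11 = 4.36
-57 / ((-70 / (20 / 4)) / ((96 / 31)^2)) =262656 / 6727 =39.05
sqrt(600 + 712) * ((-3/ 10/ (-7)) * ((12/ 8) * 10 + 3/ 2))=99 * sqrt(82)/ 35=25.61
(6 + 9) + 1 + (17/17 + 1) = 18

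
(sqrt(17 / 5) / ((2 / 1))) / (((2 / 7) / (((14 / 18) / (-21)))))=-7 *sqrt(85) / 540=-0.12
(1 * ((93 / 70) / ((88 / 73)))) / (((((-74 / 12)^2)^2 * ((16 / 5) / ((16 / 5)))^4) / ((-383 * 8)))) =-1684921176 / 721551985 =-2.34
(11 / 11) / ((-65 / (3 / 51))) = -1 / 1105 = -0.00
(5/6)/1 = 5/6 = 0.83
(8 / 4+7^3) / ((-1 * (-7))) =49.29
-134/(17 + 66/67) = -8978/1205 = -7.45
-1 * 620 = -620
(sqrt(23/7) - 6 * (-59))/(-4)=-177/2 - sqrt(161)/28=-88.95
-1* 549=-549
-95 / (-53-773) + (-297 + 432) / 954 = 5615 / 21889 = 0.26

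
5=5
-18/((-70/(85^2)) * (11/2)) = 26010/77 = 337.79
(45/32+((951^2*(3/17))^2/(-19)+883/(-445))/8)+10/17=-13103417387633757/78191840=-167580368.84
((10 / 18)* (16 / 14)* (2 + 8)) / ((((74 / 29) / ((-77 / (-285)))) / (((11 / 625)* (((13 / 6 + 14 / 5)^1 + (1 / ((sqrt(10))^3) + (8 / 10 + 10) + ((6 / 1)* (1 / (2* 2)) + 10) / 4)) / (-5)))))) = -7849633 / 177946875 - 7018* sqrt(10) / 296578125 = -0.04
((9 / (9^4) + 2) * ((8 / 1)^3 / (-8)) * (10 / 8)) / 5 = -23344 / 729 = -32.02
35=35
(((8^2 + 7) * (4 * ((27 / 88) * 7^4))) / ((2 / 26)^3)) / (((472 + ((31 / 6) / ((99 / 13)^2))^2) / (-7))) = -11126612623293601434 / 1632272187313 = -6816640.45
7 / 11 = 0.64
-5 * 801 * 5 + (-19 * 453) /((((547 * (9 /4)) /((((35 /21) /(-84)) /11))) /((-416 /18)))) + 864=-196114228397 /10234917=-19161.29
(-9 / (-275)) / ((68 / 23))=207 / 18700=0.01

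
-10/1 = -10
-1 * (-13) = 13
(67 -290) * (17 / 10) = -3791 / 10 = -379.10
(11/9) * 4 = 44/9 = 4.89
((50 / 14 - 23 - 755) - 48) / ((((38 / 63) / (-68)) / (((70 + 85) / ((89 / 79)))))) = 1135331910 / 89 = 12756538.31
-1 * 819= -819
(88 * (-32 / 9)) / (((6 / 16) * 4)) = -208.59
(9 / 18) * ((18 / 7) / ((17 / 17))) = 9 / 7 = 1.29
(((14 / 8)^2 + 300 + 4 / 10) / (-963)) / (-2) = 24277 / 154080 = 0.16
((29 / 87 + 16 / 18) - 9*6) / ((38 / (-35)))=875 / 18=48.61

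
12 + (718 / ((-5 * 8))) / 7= 1321 / 140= 9.44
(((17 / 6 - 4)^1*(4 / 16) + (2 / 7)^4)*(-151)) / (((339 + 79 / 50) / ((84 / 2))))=61996825 / 11681894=5.31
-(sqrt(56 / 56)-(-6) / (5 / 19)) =-119 / 5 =-23.80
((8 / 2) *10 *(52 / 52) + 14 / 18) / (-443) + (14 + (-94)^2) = 35284583 / 3987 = 8849.91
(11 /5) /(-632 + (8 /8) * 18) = -0.00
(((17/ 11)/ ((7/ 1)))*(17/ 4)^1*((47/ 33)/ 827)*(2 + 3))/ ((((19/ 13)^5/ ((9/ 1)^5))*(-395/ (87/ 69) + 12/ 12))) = -0.23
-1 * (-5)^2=-25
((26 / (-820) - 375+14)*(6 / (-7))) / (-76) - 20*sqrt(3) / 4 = -5*sqrt(3) - 444069 / 109060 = -12.73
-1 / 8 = -0.12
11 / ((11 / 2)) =2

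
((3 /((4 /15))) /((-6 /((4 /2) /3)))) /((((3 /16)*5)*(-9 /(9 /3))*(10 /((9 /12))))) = 1 /30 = 0.03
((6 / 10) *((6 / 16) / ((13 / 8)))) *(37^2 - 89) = 2304 / 13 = 177.23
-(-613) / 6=613 / 6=102.17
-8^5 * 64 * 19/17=-39845888/17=-2343875.76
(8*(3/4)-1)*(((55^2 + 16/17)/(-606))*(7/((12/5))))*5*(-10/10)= 15003625/41208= 364.09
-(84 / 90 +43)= -659 / 15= -43.93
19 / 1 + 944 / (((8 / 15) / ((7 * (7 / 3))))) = 28929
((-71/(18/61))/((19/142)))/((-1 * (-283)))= -307501/48393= -6.35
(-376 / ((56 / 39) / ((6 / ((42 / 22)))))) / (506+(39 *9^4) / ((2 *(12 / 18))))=-161304 / 37713389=-0.00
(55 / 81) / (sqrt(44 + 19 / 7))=55*sqrt(2289) / 26487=0.10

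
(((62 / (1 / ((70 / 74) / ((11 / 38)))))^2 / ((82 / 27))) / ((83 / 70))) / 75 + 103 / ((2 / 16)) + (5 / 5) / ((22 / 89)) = 1104895539929 / 1127407094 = 980.03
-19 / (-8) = 19 / 8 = 2.38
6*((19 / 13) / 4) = 57 / 26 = 2.19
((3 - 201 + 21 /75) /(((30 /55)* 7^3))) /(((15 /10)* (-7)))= 54373 /540225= 0.10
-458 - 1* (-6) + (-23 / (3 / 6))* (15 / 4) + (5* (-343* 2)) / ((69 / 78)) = -207087 / 46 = -4501.89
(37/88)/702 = 0.00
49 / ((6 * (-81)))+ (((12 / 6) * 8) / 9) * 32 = 27599 / 486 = 56.79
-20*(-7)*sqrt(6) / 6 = 70*sqrt(6) / 3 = 57.15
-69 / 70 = -0.99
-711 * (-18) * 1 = 12798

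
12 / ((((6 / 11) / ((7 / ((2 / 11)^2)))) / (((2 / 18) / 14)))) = 1331 / 36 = 36.97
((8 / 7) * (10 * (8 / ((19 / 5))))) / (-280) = -0.09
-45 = -45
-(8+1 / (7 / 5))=-61 / 7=-8.71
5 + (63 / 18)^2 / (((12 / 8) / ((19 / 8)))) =1171 / 48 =24.40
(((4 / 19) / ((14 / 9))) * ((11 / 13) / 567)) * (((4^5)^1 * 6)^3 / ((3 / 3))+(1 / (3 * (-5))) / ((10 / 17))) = 46842574.82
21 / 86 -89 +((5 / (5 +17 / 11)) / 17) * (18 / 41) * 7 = -10623847 / 119884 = -88.62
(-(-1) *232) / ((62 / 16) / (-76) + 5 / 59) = 8322304 / 1211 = 6872.26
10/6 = 5/3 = 1.67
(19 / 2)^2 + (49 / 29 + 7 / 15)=160787 / 1740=92.41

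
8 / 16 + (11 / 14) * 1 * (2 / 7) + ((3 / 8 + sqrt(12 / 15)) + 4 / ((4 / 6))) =2 * sqrt(5) / 5 + 2783 / 392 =7.99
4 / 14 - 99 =-691 / 7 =-98.71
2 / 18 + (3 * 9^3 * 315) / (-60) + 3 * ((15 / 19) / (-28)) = -13743623 / 1197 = -11481.72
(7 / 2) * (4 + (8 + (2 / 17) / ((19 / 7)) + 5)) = 38535 / 646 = 59.65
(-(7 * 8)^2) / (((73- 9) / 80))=-3920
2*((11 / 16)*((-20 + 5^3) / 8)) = 1155 / 64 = 18.05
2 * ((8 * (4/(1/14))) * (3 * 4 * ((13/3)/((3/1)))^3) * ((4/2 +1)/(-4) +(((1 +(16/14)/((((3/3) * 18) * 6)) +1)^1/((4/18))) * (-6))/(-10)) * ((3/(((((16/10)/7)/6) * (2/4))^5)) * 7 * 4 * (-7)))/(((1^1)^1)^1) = -35553216030150000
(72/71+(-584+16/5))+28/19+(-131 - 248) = -957.31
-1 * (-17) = 17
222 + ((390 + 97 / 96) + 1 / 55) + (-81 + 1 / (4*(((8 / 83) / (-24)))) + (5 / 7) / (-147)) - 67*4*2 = -39979469 / 603680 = -66.23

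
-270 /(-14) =135 /7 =19.29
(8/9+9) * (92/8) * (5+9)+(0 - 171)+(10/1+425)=16705/9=1856.11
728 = 728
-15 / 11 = -1.36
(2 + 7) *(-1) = -9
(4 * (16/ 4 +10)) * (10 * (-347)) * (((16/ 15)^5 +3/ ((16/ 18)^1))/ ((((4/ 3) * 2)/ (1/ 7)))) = -10025431351/ 202500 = -49508.30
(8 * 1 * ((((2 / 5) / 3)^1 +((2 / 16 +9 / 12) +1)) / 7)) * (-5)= -241 / 21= -11.48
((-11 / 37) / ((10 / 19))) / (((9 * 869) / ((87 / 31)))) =-551 / 2718390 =-0.00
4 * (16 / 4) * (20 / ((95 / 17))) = 1088 / 19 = 57.26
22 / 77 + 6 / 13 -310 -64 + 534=14628 / 91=160.75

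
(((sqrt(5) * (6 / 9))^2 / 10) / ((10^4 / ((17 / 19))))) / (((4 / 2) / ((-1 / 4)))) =-17 / 6840000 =-0.00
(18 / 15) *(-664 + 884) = 264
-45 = -45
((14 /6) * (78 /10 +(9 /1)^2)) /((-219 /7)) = -7252 /1095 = -6.62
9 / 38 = 0.24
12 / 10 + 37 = 191 / 5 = 38.20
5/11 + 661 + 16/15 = 109316/165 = 662.52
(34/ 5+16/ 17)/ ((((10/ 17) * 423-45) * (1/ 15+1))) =47/ 1320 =0.04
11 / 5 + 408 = 2051 / 5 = 410.20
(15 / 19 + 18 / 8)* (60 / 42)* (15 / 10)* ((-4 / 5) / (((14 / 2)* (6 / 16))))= -264 / 133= -1.98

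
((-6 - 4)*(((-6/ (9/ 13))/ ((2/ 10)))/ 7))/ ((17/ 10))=13000/ 357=36.41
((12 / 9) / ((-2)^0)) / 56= 1 / 42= 0.02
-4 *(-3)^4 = -324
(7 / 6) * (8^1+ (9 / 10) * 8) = 17.73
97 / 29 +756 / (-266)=277 / 551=0.50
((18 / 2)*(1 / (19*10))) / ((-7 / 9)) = -81 / 1330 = -0.06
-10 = -10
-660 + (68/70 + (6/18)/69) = -4774627/7245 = -659.02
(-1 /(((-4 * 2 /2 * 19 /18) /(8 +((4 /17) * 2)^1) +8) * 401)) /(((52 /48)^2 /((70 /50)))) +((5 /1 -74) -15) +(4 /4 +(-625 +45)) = -1092044889519 /1647125545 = -663.00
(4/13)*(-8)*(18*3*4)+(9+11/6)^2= -193907/468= -414.33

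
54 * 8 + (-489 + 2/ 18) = -512/ 9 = -56.89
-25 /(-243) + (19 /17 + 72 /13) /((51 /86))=10340911 /912951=11.33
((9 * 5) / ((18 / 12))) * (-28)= -840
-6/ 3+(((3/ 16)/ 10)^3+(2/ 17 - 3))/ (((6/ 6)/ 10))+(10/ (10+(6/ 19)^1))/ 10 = -30.73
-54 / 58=-27 / 29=-0.93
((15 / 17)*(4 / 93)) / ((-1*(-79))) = 20 / 41633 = 0.00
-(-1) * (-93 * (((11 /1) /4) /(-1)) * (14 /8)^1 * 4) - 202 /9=1767.81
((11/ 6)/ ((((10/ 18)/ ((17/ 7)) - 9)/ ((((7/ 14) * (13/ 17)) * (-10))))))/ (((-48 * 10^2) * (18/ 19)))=-247/ 1405440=-0.00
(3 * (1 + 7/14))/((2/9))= 81/4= 20.25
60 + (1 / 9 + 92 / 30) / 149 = 402443 / 6705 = 60.02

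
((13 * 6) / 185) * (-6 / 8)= -117 / 370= -0.32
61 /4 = 15.25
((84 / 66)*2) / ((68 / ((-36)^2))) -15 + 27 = 11316 / 187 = 60.51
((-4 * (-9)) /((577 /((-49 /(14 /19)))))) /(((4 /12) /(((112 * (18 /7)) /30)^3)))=-794271744 /72125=-11012.43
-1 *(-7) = 7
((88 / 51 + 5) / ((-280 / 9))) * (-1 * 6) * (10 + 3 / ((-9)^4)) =1071679 / 82620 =12.97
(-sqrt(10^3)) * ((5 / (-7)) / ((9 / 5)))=250 * sqrt(10) / 63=12.55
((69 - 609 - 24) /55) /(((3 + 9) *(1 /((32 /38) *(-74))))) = 55648 /1045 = 53.25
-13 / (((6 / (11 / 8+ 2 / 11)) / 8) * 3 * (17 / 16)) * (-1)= 14248 / 1683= 8.47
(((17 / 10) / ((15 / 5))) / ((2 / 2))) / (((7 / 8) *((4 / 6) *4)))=17 / 70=0.24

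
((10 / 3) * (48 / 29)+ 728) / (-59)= -21272 / 1711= -12.43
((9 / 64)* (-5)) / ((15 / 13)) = -39 / 64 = -0.61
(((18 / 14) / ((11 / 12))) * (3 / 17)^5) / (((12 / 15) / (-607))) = -19912635 / 109328989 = -0.18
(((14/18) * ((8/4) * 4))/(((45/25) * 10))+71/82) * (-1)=-8047/6642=-1.21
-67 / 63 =-1.06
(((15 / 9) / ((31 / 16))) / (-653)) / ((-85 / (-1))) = -16 / 1032393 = -0.00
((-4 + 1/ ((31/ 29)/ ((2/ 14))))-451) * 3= -296118/ 217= -1364.60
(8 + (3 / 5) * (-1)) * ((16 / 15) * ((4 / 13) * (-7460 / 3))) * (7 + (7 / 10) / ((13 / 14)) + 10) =-4077146624 / 38025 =-107222.79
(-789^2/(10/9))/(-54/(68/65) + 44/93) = 8857851309/808595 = 10954.62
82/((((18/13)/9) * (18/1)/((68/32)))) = 9061/144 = 62.92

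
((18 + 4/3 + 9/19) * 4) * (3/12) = 1129/57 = 19.81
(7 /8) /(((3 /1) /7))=49 /24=2.04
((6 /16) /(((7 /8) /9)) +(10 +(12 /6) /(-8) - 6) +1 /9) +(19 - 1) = 6481 /252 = 25.72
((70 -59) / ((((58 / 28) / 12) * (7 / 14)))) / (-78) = -616 / 377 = -1.63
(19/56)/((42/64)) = 76/147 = 0.52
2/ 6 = 1/ 3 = 0.33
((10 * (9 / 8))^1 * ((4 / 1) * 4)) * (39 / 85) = 1404 / 17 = 82.59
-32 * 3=-96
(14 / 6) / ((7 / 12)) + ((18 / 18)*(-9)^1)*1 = -5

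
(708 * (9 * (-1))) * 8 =-50976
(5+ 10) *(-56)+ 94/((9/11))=-6526/9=-725.11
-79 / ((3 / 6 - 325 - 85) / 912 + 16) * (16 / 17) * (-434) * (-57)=-613272576 / 5185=-118278.22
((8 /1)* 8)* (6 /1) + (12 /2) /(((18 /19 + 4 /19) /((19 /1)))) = 5307 /11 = 482.45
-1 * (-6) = 6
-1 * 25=-25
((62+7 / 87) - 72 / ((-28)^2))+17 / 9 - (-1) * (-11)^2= 4728797 / 25578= 184.88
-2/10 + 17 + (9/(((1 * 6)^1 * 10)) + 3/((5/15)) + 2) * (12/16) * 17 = 12717/80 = 158.96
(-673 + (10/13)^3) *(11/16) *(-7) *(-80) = -568868685/2197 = -258929.76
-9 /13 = -0.69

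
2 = 2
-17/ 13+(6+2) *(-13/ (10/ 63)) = -656.51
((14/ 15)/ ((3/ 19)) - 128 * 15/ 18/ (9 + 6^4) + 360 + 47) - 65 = 1361752/ 3915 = 347.83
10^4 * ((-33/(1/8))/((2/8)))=-10560000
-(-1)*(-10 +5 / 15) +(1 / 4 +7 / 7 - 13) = -257 / 12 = -21.42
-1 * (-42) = 42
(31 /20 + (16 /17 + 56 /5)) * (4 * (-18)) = -16758 /17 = -985.76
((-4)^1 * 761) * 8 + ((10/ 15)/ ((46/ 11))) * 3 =-560085/ 23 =-24351.52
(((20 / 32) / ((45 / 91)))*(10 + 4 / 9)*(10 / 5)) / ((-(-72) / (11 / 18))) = 47047 / 209952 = 0.22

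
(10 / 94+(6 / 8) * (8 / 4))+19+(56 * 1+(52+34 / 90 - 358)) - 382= -2584597 / 4230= -611.02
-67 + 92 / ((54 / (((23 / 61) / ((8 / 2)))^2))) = -53838145 / 803736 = -66.98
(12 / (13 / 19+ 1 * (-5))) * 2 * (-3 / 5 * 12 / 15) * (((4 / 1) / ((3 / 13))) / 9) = 15808 / 3075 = 5.14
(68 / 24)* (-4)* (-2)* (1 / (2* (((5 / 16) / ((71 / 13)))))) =38624 / 195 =198.07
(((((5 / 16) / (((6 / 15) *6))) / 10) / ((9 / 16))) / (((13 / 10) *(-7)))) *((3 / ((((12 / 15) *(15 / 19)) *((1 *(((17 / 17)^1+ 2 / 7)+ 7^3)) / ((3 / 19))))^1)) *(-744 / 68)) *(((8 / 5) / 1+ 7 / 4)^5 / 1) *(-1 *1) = -41853878317 / 1636177920000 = -0.03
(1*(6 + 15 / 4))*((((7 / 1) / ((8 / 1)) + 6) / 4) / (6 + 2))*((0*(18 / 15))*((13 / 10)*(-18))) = 0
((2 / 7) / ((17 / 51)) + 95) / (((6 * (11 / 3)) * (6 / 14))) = 61 / 6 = 10.17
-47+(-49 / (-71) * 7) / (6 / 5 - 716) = -11928153 / 253754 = -47.01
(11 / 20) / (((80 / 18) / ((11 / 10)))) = 1089 / 8000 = 0.14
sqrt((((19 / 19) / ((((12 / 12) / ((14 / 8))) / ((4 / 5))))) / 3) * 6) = sqrt(70) / 5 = 1.67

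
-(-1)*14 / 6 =7 / 3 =2.33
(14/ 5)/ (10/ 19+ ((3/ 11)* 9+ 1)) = 1463/ 2080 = 0.70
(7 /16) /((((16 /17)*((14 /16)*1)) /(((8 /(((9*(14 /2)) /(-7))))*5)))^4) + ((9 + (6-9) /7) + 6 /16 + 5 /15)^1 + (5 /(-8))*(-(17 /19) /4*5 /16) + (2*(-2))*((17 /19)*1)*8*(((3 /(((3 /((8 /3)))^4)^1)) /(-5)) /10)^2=3794514922750066759 /9974594871360000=380.42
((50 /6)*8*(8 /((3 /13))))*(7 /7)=2311.11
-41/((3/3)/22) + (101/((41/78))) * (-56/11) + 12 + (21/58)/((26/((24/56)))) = -1270573405/680108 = -1868.19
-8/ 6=-4/ 3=-1.33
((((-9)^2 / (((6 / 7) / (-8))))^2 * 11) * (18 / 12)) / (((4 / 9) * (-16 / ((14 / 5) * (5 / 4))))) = -74263959 / 16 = -4641497.44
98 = 98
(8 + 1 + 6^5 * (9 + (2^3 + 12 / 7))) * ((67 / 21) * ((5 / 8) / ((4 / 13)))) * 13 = 19224925395 / 1568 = 12260794.26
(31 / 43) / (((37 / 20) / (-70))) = -43400 / 1591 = -27.28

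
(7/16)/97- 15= -23273/1552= -15.00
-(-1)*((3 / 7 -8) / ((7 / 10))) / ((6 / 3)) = -265 / 49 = -5.41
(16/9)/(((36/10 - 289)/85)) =-6800/12843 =-0.53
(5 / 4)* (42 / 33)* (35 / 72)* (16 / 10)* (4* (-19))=-9310 / 99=-94.04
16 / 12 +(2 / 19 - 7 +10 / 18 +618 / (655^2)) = -367139722 / 73363275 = -5.00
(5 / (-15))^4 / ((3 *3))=1 / 729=0.00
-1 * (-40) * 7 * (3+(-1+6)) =2240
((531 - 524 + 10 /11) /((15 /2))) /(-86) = -29 /2365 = -0.01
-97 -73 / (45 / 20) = -1165 / 9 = -129.44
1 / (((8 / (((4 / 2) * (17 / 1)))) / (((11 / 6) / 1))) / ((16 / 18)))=187 / 27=6.93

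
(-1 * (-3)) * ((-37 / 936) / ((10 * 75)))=-37 / 234000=-0.00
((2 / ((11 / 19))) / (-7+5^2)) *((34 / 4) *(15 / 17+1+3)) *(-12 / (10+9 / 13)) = -41002 / 4587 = -8.94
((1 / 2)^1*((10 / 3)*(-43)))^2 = 46225 / 9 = 5136.11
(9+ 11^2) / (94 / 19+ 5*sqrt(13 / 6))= -1393080 / 64309+ 234650*sqrt(78) / 64309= 10.56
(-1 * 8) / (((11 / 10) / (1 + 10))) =-80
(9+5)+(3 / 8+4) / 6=14.73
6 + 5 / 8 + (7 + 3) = 133 / 8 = 16.62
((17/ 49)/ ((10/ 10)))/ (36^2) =17/ 63504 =0.00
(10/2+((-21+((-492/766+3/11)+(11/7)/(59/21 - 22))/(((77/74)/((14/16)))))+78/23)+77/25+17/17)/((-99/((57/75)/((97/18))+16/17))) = 4268000491223074/43828125244385625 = 0.10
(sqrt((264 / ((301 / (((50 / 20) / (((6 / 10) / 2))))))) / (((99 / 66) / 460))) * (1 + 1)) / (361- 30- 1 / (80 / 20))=320 * sqrt(1142295) / 1194669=0.29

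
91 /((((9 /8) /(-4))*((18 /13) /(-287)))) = 5432336 /81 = 67065.88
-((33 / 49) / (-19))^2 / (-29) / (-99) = -11 / 25136069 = -0.00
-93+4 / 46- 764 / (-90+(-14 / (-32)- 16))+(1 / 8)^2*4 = -53213009 / 621552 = -85.61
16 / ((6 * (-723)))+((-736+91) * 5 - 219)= -3444.00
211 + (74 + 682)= 967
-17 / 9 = -1.89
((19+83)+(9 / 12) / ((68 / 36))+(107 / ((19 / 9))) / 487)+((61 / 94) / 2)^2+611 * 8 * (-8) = -39001.39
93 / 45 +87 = 1336 / 15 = 89.07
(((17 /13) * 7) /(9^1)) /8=119 /936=0.13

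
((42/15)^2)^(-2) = 0.02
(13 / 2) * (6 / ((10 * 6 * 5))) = 13 / 100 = 0.13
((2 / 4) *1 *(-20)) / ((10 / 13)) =-13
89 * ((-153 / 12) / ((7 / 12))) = -13617 / 7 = -1945.29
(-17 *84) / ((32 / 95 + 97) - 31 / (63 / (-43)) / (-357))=-1525564530 / 103923821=-14.68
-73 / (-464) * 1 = 73 / 464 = 0.16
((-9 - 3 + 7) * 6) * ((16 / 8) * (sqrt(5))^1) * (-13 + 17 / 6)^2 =-18605 * sqrt(5) / 3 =-13867.35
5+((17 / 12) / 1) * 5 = 145 / 12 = 12.08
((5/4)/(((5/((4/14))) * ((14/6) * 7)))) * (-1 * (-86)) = 0.38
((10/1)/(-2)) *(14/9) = -70/9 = -7.78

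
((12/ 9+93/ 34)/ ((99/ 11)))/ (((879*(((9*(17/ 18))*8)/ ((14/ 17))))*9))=2905/ 4197608244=0.00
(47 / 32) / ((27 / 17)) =799 / 864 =0.92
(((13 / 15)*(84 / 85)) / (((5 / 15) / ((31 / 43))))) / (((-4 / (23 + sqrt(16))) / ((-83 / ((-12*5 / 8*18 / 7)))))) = -53.81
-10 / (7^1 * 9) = -10 / 63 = -0.16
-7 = -7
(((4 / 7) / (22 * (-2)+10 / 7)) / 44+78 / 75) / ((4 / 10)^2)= 85203 / 13112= 6.50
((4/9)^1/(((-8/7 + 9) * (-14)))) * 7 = -14/495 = -0.03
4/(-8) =-1/2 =-0.50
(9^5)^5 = 717897987691852588770249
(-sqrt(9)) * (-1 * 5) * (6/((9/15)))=150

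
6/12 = 1/2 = 0.50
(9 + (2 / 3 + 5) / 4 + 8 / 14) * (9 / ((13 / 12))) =639 / 7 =91.29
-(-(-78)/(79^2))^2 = -6084/38950081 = -0.00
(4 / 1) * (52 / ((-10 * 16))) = -13 / 10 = -1.30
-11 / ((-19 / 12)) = 132 / 19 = 6.95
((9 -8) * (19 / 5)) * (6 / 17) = 114 / 85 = 1.34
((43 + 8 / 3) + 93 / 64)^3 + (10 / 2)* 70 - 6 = 742915540295 / 7077888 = 104962.88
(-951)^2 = 904401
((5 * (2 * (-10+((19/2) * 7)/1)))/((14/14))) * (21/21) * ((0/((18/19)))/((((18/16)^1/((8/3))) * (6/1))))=0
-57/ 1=-57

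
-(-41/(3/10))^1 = 410/3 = 136.67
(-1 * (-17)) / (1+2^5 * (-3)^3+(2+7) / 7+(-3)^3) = -0.02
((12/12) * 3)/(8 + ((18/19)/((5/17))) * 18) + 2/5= 13961/31340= 0.45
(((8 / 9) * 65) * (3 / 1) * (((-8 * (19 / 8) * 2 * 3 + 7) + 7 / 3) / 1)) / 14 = -81640 / 63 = -1295.87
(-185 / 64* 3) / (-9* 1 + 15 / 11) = 2035 / 1792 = 1.14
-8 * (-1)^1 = 8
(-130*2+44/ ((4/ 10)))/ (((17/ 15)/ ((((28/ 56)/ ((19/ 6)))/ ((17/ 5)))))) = -33750/ 5491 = -6.15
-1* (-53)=53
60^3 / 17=216000 / 17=12705.88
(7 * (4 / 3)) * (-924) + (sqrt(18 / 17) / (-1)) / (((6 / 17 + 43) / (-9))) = -8624 + 27 * sqrt(34) / 737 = -8623.79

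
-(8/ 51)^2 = -64/ 2601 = -0.02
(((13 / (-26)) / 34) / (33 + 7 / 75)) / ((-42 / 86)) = 1075 / 1181432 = 0.00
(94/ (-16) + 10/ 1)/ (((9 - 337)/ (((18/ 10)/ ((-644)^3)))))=297/ 3504220590080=0.00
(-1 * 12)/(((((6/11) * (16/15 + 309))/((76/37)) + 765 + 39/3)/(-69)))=576840/599369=0.96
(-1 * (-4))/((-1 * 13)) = -4/13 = -0.31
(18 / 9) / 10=1 / 5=0.20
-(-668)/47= 668/47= 14.21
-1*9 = -9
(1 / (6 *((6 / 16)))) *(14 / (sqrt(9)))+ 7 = 9.07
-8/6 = -4/3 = -1.33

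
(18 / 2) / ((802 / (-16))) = -72 / 401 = -0.18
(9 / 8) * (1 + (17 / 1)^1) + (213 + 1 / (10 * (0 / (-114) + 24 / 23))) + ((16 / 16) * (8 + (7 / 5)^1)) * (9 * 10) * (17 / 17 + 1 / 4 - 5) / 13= -33361 / 3120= -10.69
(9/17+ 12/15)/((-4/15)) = -339/68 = -4.99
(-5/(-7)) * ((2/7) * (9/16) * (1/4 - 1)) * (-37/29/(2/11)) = 54945/90944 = 0.60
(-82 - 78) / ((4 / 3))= -120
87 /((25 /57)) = 4959 /25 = 198.36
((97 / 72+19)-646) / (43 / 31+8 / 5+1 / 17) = -118698845 / 577872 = -205.41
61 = 61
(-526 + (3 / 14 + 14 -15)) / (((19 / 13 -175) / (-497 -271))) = -767000 / 329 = -2331.31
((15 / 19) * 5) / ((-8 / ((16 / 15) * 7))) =-70 / 19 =-3.68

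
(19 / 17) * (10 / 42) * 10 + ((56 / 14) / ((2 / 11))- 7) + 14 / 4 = 15109 / 714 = 21.16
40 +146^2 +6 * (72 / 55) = 1175012 / 55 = 21363.85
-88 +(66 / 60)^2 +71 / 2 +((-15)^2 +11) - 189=-429 / 100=-4.29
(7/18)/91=1/234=0.00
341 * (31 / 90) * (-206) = -1088813 / 45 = -24195.84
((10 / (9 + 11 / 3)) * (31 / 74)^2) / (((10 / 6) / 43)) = 371907 / 104044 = 3.57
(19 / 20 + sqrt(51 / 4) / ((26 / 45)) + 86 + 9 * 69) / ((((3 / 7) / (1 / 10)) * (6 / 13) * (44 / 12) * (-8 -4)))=-1288469 / 158400 -7 * sqrt(51) / 704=-8.21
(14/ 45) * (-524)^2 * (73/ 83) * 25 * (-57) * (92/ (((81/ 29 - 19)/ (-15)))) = -35562550842560/ 3901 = -9116265276.23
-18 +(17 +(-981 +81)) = -901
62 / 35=1.77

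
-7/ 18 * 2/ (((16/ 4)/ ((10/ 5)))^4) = -7/ 144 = -0.05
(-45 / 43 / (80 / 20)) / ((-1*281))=45 / 48332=0.00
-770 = -770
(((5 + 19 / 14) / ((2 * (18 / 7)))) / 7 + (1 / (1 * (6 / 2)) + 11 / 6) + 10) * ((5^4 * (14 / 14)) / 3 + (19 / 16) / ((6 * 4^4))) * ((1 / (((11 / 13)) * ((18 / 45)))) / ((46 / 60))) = 1150198046075 / 116064256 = 9910.01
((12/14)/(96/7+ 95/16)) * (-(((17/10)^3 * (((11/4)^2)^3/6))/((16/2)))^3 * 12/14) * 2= -6486.93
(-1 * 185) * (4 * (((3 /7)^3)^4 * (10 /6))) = -655443900 /13841287201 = -0.05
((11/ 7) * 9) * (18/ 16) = 891/ 56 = 15.91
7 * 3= 21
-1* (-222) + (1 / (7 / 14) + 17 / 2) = 232.50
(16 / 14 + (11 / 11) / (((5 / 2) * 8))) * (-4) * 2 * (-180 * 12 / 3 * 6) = 288576 / 7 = 41225.14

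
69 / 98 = 0.70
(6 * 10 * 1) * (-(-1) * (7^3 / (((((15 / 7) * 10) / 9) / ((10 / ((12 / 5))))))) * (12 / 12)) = 36015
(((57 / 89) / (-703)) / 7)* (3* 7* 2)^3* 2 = -63504 / 3293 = -19.28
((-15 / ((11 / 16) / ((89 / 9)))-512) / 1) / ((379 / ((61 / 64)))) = -91561 / 50028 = -1.83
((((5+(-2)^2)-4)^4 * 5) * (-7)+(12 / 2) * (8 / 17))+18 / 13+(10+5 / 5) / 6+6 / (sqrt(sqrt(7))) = -28998239 / 1326+6 * 7^(3 / 4) / 7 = -21865.27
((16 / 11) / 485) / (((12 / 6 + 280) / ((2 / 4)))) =4 / 752235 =0.00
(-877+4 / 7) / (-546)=2045 / 1274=1.61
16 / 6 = 8 / 3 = 2.67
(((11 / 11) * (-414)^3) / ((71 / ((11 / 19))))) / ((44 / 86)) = -1525595796 / 1349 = -1130908.67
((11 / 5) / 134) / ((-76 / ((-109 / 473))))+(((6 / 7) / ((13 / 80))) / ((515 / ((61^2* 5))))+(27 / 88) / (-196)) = 1204495051813421 / 6321005731040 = 190.55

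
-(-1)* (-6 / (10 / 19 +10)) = -57 / 100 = -0.57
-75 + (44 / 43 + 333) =11138 / 43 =259.02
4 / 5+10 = 54 / 5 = 10.80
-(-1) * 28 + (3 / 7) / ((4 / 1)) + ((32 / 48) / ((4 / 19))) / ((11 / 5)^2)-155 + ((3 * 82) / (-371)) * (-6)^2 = -80862629 / 538692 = -150.11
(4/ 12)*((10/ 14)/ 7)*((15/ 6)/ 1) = 25/ 294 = 0.09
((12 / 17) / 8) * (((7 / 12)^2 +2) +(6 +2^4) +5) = 4225 / 1632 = 2.59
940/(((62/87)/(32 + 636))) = 27314520/31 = 881113.55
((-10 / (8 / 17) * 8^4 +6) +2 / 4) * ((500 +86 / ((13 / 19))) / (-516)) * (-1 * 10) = -3539652445 / 3354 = -1055352.55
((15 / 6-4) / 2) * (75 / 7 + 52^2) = -57009 / 28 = -2036.04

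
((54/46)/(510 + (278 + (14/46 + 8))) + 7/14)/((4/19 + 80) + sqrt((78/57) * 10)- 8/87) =111702250257/17808186542630- 293518251 * sqrt(1235)/35616373085260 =0.01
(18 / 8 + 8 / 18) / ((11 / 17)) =1649 / 396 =4.16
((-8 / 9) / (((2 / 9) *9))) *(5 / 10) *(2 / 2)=-2 / 9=-0.22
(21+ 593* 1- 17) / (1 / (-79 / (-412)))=47163 / 412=114.47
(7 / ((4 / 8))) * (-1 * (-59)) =826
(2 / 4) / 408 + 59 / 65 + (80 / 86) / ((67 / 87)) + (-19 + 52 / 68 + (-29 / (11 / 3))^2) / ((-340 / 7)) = 378572871277 / 314326549680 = 1.20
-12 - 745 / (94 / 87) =-65943 / 94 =-701.52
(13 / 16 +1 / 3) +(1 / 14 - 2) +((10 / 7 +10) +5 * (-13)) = -2609 / 48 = -54.35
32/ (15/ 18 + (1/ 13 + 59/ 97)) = 21.07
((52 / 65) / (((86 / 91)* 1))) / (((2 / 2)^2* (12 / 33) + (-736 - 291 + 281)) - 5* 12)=-143 / 136095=-0.00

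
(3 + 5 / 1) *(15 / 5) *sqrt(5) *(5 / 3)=40 *sqrt(5)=89.44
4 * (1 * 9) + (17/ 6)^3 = 12689/ 216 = 58.75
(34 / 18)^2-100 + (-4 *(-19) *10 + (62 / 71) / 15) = 19082569 / 28755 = 663.63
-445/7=-63.57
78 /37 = 2.11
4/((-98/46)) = -92/49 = -1.88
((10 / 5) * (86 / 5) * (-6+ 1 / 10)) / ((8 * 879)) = -0.03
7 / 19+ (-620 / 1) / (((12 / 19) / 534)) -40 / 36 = -89640037 / 171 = -524210.74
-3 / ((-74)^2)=-3 / 5476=-0.00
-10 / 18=-5 / 9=-0.56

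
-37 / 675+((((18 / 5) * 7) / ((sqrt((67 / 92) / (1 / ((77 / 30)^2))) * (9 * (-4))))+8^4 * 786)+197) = 2173265738 / 675 - 6 * sqrt(1541) / 737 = 3219652.63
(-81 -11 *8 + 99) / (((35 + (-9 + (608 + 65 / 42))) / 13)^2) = -20868120 / 712516249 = -0.03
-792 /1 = -792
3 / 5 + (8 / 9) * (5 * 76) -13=14642 / 45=325.38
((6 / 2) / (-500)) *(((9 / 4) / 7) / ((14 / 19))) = -513 / 196000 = -0.00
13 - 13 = 0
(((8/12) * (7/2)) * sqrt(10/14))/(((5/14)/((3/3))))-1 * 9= -9 + 14 * sqrt(35)/15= -3.48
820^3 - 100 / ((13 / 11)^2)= 93181179900 / 169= 551367928.40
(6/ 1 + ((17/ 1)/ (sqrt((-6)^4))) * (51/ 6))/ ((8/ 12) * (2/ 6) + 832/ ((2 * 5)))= 3605/ 30032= 0.12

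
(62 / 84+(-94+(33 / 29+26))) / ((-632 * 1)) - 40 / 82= -12093421 / 31560816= -0.38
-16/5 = -3.20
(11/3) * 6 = 22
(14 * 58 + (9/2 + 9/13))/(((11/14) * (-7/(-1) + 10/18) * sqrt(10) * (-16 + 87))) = 1338561 * sqrt(10)/6904040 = 0.61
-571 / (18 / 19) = -10849 / 18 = -602.72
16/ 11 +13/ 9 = 287/ 99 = 2.90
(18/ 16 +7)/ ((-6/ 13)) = -845/ 48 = -17.60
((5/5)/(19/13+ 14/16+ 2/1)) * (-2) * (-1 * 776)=161408/451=357.89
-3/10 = -0.30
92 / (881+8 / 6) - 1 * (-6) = 16158 / 2647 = 6.10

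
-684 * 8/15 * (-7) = 12768/5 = 2553.60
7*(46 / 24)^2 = 3703 / 144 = 25.72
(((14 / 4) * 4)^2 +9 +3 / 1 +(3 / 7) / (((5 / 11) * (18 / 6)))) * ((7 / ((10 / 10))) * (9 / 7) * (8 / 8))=65619 / 35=1874.83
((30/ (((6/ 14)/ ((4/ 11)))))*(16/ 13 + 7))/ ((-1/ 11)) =-29960/ 13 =-2304.62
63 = 63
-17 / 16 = -1.06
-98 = -98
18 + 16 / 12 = 58 / 3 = 19.33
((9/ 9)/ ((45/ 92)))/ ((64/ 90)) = 23/ 8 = 2.88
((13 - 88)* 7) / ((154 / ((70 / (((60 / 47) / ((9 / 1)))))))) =-1682.39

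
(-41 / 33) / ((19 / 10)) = -0.65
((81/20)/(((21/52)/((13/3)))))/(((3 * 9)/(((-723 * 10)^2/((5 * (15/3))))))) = 117788268/35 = 3365379.09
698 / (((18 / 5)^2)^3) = 5453125 / 17006112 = 0.32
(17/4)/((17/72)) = 18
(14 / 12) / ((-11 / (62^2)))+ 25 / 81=-362983 / 891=-407.39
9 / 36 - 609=-2435 / 4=-608.75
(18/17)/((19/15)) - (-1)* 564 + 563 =364291/323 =1127.84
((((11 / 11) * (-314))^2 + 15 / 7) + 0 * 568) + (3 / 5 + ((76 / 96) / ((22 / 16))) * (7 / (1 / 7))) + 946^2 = 1147542113 / 1155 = 993542.95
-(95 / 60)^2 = -361 / 144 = -2.51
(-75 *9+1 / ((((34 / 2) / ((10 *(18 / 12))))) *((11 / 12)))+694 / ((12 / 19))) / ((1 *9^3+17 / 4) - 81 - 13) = 953242 / 1434477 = 0.66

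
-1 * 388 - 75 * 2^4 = -1588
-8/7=-1.14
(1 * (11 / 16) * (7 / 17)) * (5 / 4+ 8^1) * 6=8547 / 544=15.71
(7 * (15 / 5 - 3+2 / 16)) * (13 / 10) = 91 / 80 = 1.14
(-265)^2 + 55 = 70280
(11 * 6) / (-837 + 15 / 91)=-1001 / 12692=-0.08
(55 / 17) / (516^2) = 55 / 4526352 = 0.00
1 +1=2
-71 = -71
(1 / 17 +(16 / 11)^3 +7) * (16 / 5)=3669632 / 113135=32.44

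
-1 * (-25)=25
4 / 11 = 0.36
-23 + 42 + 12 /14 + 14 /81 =11357 /567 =20.03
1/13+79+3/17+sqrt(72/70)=6 * sqrt(35)/35+17515/221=80.27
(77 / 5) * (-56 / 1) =-4312 / 5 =-862.40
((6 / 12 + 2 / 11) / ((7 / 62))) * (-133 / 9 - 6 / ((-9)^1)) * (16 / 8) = -39370 / 231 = -170.43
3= 3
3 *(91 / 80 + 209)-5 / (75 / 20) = 150979 / 240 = 629.08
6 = 6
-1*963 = -963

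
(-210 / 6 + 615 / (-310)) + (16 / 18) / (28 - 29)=-37.87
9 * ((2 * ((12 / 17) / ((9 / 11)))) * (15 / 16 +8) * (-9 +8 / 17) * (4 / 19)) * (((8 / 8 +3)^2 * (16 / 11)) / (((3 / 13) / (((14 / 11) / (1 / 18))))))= -3161733120 / 5491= -575802.79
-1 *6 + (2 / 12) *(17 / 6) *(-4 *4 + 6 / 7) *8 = -3982 / 63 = -63.21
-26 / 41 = -0.63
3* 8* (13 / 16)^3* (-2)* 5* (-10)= 164775 / 128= 1287.30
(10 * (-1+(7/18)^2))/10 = -275/324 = -0.85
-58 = -58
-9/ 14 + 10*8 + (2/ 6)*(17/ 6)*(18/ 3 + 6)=3809/ 42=90.69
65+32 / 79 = 5167 / 79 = 65.41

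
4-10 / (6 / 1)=7 / 3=2.33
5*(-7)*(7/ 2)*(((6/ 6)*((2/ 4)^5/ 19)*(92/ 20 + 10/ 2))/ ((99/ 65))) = -3185/ 2508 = -1.27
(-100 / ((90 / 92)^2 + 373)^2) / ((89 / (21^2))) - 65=-3622444035356065 / 55726870454561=-65.00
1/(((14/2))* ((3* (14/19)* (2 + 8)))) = 0.01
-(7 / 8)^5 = -16807 / 32768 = -0.51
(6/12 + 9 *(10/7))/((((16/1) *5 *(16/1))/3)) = 0.03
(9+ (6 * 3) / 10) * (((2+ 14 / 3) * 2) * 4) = 576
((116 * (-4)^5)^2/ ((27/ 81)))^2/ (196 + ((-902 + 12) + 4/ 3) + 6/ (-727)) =-2586692654676643600.88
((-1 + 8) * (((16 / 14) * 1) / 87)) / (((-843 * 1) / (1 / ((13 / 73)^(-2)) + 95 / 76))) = -18214 / 130278063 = -0.00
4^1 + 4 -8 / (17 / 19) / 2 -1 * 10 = -110 / 17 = -6.47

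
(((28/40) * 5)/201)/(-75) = -7/30150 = -0.00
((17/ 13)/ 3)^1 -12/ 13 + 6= 215/ 39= 5.51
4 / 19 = 0.21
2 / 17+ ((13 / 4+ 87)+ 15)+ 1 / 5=35893 / 340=105.57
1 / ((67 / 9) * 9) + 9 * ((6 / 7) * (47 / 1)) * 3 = 510145 / 469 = 1087.73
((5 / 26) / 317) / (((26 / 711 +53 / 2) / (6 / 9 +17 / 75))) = 15879 / 777529675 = 0.00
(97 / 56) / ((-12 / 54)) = -873 / 112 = -7.79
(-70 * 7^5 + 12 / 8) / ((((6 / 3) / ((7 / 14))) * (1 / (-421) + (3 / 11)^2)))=-119863001357 / 29344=-4084753.32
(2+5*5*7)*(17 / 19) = 3009 / 19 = 158.37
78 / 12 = 13 / 2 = 6.50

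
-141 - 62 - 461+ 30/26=-8617/13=-662.85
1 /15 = 0.07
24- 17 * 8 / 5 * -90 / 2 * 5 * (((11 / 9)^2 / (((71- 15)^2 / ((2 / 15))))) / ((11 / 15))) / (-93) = 3936313 / 164052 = 23.99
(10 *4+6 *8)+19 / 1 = 107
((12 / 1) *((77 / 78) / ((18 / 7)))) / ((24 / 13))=539 / 216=2.50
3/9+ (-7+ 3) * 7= -83/3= -27.67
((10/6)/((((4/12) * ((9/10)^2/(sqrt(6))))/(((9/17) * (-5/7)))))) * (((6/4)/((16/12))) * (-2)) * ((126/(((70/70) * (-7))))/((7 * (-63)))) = 1250 * sqrt(6)/5831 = 0.53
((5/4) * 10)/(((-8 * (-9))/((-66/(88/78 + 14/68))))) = -60775/7076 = -8.59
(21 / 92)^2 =441 / 8464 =0.05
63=63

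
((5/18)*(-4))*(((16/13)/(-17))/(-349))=-160/694161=-0.00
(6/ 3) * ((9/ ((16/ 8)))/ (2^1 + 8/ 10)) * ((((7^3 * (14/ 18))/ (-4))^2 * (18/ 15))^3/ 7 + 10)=27368747352678036343/ 391910400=69834195144.29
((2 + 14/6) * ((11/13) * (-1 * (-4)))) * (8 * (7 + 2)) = 1056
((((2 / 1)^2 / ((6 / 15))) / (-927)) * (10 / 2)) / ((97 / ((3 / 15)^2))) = -2 / 89919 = -0.00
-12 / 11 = -1.09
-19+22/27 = -491/27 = -18.19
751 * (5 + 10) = 11265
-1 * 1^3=-1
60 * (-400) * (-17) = 408000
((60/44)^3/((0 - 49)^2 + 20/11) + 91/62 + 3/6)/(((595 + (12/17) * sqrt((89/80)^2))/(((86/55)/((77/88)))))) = 1304550693632/220913390083397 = 0.01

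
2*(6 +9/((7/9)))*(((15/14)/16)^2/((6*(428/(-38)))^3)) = -7030475/13768777695232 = -0.00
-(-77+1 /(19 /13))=1450 /19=76.32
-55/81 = -0.68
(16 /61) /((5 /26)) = 416 /305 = 1.36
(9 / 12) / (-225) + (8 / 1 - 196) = -56401 / 300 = -188.00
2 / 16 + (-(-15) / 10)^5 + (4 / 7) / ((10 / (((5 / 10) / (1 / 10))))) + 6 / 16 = 1877 / 224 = 8.38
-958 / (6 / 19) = -9101 / 3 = -3033.67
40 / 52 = 10 / 13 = 0.77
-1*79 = -79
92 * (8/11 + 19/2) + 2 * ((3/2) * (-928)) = -20274/11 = -1843.09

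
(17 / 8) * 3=51 / 8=6.38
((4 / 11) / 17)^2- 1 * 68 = -2377876 / 34969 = -68.00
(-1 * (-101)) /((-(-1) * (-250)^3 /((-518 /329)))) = 3737 /367187500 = 0.00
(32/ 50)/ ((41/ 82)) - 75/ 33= -273/ 275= -0.99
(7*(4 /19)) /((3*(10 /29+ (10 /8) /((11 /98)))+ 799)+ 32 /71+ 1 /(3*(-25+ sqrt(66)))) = 172360339536*sqrt(66) /136386829180936741237+ 241031405558510952 /136386829180936741237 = 0.00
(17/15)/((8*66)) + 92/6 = 121457/7920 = 15.34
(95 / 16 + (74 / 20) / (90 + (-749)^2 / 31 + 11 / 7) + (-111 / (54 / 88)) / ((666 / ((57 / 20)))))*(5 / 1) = 2445625811 / 94725072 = 25.82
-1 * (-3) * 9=27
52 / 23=2.26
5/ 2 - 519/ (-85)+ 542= 93603/ 170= 550.61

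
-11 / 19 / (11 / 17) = -17 / 19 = -0.89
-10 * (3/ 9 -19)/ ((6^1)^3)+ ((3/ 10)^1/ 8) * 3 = 6329/ 6480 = 0.98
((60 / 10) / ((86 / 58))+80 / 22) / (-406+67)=-3634 / 160347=-0.02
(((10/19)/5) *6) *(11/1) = 132/19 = 6.95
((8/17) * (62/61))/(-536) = -62/69479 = -0.00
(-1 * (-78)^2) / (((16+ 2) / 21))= -7098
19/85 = 0.22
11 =11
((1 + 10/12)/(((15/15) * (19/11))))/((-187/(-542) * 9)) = 0.34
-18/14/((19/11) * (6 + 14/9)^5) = -5845851/193373164544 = -0.00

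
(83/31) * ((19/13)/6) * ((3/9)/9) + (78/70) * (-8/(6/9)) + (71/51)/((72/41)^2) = -48090355841/3729136320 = -12.90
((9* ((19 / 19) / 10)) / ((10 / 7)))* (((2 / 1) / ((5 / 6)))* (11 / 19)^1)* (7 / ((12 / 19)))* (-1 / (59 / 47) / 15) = -75999 / 147500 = -0.52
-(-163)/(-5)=-163/5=-32.60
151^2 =22801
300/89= 3.37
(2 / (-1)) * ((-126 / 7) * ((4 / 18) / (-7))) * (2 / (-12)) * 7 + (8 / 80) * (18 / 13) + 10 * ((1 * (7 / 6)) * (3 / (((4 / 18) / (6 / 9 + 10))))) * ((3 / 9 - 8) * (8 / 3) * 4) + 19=-26786408 / 195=-137366.19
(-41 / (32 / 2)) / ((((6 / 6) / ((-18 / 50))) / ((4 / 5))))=369 / 500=0.74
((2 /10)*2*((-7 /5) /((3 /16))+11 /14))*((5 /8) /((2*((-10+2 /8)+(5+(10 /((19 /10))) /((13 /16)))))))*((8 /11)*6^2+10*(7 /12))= -732241133 /47318040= -15.47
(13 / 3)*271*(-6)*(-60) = 422760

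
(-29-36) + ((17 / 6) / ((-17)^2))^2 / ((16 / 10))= -65.00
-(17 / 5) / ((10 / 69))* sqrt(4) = -1173 / 25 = -46.92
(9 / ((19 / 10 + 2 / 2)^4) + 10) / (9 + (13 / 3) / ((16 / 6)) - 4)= 57302480 / 37485893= 1.53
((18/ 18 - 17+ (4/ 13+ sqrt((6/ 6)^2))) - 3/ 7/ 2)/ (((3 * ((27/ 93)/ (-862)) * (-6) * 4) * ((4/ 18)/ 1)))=-36248393/ 13104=-2766.21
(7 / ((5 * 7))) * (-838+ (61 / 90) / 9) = -678719 / 4050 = -167.58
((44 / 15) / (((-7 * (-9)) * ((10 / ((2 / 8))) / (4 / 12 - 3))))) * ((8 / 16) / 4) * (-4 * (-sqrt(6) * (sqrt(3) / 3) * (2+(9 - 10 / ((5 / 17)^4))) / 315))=3644674 * sqrt(2) / 558140625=0.01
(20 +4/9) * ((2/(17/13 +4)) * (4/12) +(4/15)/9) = 3856/1215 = 3.17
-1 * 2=-2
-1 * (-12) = 12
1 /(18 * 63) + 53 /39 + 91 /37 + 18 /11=32734043 /5999994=5.46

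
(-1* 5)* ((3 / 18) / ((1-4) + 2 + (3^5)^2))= -5 / 354288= -0.00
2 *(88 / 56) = 22 / 7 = 3.14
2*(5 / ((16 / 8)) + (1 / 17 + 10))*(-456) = -194712 / 17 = -11453.65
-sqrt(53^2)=-53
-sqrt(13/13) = -1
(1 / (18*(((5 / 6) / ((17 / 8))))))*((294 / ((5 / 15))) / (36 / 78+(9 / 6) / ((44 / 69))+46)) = 714714 / 279215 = 2.56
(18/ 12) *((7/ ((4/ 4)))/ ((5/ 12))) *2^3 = 201.60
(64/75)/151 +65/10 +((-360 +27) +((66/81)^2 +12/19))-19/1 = -35994611599/104575050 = -344.20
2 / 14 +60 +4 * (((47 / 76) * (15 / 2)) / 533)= 8531869 / 141778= 60.18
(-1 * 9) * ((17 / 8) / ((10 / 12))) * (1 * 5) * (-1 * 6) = 1377 / 2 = 688.50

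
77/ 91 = 11/ 13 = 0.85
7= 7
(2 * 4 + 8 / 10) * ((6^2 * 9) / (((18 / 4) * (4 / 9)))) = 7128 / 5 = 1425.60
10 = 10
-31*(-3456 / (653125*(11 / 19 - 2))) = -3968 / 34375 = -0.12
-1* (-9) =9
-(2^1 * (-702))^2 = -1971216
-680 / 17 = -40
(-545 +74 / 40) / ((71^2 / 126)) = -9639 / 710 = -13.58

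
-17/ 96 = -0.18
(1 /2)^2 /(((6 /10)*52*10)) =1 /1248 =0.00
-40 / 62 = -20 / 31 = -0.65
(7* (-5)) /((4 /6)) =-105 /2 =-52.50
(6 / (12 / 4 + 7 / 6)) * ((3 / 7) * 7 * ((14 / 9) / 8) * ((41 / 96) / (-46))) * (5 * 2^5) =-287 / 230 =-1.25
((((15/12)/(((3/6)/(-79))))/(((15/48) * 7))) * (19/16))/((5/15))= -4503/14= -321.64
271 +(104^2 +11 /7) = 77620 /7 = 11088.57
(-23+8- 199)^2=45796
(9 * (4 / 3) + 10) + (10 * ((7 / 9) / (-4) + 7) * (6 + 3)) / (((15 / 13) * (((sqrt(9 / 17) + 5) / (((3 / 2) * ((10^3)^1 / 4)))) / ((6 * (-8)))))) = -7809287 / 4 + 275625 * sqrt(17) / 4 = -1668214.00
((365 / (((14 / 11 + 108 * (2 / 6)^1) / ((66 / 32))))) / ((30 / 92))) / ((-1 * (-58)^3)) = 203159 / 639967360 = 0.00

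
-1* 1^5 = -1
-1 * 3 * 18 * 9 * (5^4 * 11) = -3341250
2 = 2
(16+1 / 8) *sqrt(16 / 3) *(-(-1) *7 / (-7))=-43 *sqrt(3) / 2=-37.24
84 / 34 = 42 / 17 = 2.47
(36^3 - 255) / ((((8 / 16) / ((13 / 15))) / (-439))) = -176540338 / 5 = -35308067.60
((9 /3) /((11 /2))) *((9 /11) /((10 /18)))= 486 /605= 0.80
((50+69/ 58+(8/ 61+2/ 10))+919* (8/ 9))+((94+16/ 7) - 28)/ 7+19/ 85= 116493554693/ 132621930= 878.39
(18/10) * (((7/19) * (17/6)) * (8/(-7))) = -204/95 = -2.15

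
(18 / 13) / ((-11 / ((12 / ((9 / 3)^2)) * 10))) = -240 / 143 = -1.68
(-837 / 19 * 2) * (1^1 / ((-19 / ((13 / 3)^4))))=1635.07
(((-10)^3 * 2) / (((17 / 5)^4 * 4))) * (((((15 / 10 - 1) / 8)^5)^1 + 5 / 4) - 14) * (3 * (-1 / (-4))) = 3133439765625 / 87578116096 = 35.78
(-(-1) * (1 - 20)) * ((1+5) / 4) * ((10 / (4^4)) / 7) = -285 / 1792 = -0.16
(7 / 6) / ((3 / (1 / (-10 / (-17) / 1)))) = 119 / 180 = 0.66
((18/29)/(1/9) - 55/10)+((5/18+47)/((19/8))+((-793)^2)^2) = 3922083660894605/9918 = 395451064820.99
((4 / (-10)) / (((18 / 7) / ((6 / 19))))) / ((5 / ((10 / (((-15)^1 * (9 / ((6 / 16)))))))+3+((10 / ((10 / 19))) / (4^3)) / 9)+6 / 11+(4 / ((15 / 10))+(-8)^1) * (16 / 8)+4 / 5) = 29568 / 112130609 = 0.00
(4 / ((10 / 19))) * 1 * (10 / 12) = 19 / 3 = 6.33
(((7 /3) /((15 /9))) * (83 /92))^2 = 337561 /211600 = 1.60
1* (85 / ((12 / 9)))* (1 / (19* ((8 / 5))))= 1275 / 608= 2.10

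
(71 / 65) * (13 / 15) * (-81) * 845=-323973 / 5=-64794.60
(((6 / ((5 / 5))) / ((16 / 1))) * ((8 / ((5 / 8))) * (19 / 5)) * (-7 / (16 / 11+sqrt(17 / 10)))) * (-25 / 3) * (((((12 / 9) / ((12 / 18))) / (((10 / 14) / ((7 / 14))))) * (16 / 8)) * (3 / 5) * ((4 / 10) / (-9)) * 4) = -41947136 / 37725+14419328 * sqrt(170) / 188625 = -115.21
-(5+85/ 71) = -6.20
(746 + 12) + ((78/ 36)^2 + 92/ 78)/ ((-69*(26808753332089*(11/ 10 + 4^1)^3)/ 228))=7253874715877780747106542/ 9569755561844037993849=758.00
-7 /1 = -7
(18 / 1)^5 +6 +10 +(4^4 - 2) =1889838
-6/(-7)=6/7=0.86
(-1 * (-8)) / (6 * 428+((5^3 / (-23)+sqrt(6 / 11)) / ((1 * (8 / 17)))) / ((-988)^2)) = 29515093317041226752 / 9474344911120520448779- 2274581504 * sqrt(66) / 9474344911120520448779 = 0.00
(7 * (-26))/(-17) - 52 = -41.29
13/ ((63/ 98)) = 182/ 9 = 20.22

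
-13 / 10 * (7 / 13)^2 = -49 / 130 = -0.38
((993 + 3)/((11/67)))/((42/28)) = 44488/11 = 4044.36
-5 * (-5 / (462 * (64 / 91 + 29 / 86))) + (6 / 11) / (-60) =115321 / 2687190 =0.04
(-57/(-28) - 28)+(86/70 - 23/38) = -67407/2660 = -25.34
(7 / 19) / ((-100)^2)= 7 / 190000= 0.00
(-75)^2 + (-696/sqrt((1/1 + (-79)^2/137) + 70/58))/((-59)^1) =696*sqrt(753904561)/11195663 + 5625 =5626.71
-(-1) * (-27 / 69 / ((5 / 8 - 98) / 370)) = 26640 / 17917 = 1.49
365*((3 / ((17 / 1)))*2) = 128.82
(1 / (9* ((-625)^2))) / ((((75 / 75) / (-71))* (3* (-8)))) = 71 / 84375000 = 0.00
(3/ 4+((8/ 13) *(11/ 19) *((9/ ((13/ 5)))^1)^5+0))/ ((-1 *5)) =-65229028113/ 1834187420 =-35.56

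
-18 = -18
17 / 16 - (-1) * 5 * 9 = 737 / 16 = 46.06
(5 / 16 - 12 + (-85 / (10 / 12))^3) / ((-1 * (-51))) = -998795 / 48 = -20808.23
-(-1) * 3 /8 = 3 /8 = 0.38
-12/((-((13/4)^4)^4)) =51539607552/665416609183179841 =0.00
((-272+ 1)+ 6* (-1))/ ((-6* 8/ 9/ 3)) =2493/ 16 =155.81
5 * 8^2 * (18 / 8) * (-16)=-11520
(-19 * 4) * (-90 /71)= 6840 /71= 96.34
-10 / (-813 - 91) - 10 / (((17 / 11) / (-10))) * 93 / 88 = 525535 / 7684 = 68.39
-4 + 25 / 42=-143 / 42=-3.40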